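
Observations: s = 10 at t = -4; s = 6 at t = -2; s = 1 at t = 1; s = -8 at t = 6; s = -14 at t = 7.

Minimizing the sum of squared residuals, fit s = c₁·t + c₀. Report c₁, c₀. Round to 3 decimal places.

c₁ = -2.028, c₀ = 2.245

Entries of AᵀA: Σt·t = 106, Σt = 8, Σ1 = 5.
Right-hand side: Σt·s = -197, Σs = -5.
So AᵀA·[c₁, c₀]ᵀ = Aᵀs: [[106, 8]; [8, 5]]·[c₁, c₀]ᵀ = [-197, -5]ᵀ.
Δ = 106·5 − 8² = 466.
c₁ = ((-197)·5 − 8·(-5))/466 = -945/466; c₀ = (106·(-5) − 8·(-197))/466 = 523/233.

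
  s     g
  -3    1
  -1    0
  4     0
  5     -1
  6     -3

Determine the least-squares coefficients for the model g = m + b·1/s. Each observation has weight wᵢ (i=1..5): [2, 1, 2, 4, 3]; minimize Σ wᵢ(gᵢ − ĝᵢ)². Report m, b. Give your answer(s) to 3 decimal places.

From the data, Σwᵢ·1 = 12, Σwᵢ·1/s = 2/15, Σwᵢ·1/s·1/s = 2863/1800.
Moment sums: Σwᵢ·g = -11, Σwᵢ·1/s·g = -89/30.
Normal equations: [[12, 2/15]; [2/15, 2863/1800]]·[m, b]ᵀ = [-11, -89/30]ᵀ.
Eliminating b: (2863/1800)·(row 1) − (2/15)·(row 2) gives (8581/450)·m = (2863/1800)·(-11) − (2/15)·(-89/30) = -30781/1800, so m = -30781/34324.
Then b = ((-89/30) − (2/15)·(-30781/34324))/(2863/1800) = -15360/8581.

m = -0.897, b = -1.790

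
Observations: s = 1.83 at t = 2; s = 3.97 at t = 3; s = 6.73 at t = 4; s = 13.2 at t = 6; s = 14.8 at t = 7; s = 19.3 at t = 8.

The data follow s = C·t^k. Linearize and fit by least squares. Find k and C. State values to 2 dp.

k = 1.68, C = 0.61

Taking logs, ln s = k·ln t + ln C, so regress ln s on ln t.
Σln t = 8.9952, Σ(ln t)² = 14.9303, Σln s = 12.1246, Σln t·ln s = 20.5987.
Normal system: [[14.9303, 8.9952]; [8.9952, 6]]·[k, ln C]ᵀ = [20.5987, 12.1246]ᵀ.
Solving (det = 8.6686): k = 1.67608, ln C = -0.49201, so C = exp(-0.49201) = 0.61140.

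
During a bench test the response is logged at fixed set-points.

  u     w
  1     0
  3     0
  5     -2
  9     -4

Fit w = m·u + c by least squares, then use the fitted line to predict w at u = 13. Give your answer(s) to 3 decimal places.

ŵ = -6.114

With design matrix A, AᵀA = [[116, 18]; [18, 4]] and Aᵀw = [-46, -6]ᵀ.
det = 116·4 − 18² = 140.
m = ((-46)·4 − 18·(-6))/140 = -19/35; c = (116·(-6) − 18·(-46))/140 = 33/35.
At u = 13: ŵ = (-19/35)·(13) + (33/35)·(1) = -214/35.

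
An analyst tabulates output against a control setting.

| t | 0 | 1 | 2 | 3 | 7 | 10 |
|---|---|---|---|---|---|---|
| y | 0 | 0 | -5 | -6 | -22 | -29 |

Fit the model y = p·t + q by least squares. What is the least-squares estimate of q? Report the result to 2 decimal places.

XᵀX·[p, q]ᵀ = Xᵀy reads: 163·p + 23·q = -472;  23·p + 6·q = -62.
det = 163·6 − 23² = 449.
p = ((-472)·6 − 23·(-62))/449 = -1406/449; q = (163·(-62) − 23·(-472))/449 = 750/449.

q = 1.67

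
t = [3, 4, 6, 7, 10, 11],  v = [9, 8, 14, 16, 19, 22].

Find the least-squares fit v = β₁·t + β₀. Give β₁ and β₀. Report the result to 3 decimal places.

Compute the Gram sums: Σt·t = 331, Σt = 41, Σ1 = 6.
Right-hand side: Σt·v = 687, Σv = 88.
det = 331·6 − 41² = 305.
β₁ = (687·6 − 41·88)/305 = 514/305; β₀ = (331·88 − 41·687)/305 = 961/305.

β₁ = 1.685, β₀ = 3.151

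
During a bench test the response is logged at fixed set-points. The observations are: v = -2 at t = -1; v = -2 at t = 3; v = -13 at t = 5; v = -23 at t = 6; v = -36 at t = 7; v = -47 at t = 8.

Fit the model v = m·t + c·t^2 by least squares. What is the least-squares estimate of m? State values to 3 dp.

m = 2.366

Compute the Gram sums: Σt·t = 184, Σt·t^2 = 1222, Σt^2·t^2 = 8500.
For Aᵀv: Σt·v = -835, Σt^2·v = -5945.
Normal equations: [[184, 1222]; [1222, 8500]]·[m, c]ᵀ = [-835, -5945]ᵀ.
Δ = 184·8500 − 1222² = 70716.
m = ((-835)·8500 − 1222·(-5945))/70716 = 83645/35358; c = (184·(-5945) − 1222·(-835))/70716 = -36755/35358.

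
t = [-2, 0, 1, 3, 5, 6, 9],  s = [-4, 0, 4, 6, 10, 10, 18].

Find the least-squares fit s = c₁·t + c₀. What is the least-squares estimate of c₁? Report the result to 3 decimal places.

Compute the Gram sums: Σt·t = 156, Σt = 22, Σ1 = 7.
Right-hand side: Σt·s = 302, Σs = 44.
Normal equations: [[156, 22]; [22, 7]]·[c₁, c₀]ᵀ = [302, 44]ᵀ.
Eliminating c₀: 7·(row 1) − 22·(row 2) gives 608·c₁ = 7·302 − 22·44 = 1146, so c₁ = 573/304.
Then c₀ = (44 − 22·(573/304))/7 = 55/152.

c₁ = 1.885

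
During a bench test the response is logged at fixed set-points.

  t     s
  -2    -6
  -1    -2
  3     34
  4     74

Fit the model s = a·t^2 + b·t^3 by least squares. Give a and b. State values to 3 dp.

a = 0.577, b = 1.021

Compute the Gram sums: Σt^2·t^2 = 354, Σt^2·t^3 = 1234, Σt^3·t^3 = 4890.
For Xᵀs: Σt^2·s = 1464, Σt^3·s = 5704.
Normal equations: [[354, 1234]; [1234, 4890]]·[a, b]ᵀ = [1464, 5704]ᵀ.
Eliminating b: 4890·(row 1) − 1234·(row 2) gives 208304·a = 4890·1464 − 1234·5704 = 120224, so a = 7514/13019.
Then b = (5704 − 1234·(7514/13019))/4890 = 13290/13019.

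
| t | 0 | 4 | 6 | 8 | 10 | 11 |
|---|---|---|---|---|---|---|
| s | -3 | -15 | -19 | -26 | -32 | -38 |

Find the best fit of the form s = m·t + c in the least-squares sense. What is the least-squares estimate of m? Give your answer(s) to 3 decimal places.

m = -3.060

Setting ∂/∂m … = 0 gives: 337·m + 39·c = -1120;  39·m + 6·c = -133.
(Σt·t = 337, Σt = 39, Σ1 = 6, Σt·s = -1120, Σs = -133.)
Δ = 337·6 − 39² = 501.
m = ((-1120)·6 − 39·(-133))/501 = -511/167; c = (337·(-133) − 39·(-1120))/501 = -1141/501.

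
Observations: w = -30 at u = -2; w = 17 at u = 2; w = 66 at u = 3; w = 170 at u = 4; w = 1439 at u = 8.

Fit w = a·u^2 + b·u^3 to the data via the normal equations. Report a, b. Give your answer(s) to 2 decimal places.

Compute the Gram sums: Σu^2·u^2 = 4465, Σu^2·u^3 = 34035, Σu^3·u^3 = 267097.
And Σu^2·w = 95358, Σu^3·w = 749806.
Δ = 4465·267097 − 34035² = 34206880.
a = (95358·267097 − 34035·749806)/34206880 = -12452871/8551720; b = (4465·749806 − 34035·95358)/34206880 = 5118713/1710344.

a = -1.46, b = 2.99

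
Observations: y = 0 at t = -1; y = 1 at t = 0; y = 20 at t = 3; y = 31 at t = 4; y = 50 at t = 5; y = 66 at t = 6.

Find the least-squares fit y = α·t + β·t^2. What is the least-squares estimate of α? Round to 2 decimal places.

α = 1.93

With design matrix M, MᵀM = [[87, 431]; [431, 2259]] and Mᵀy = [830, 4302]ᵀ.
Eliminating β: 2259·(row 1) − 431·(row 2) gives 10772·α = 2259·830 − 431·4302 = 20808, so α = 5202/2693.
Then β = (4302 − 431·(5202/2693))/2259 = 4136/2693.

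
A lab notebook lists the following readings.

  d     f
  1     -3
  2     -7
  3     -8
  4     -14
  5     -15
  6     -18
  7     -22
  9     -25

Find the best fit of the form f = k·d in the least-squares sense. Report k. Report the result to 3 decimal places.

k = -2.982

AᵀA·[k]ᵀ = Aᵀf reads: 221·k = -659.
k = (-659)/221 = -2.9819.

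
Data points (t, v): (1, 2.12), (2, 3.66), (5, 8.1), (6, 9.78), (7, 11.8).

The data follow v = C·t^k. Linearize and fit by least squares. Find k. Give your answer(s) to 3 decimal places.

With ln vᵢ as the transformed response and ln tᵢ as the regressor:
Σln t = 6.0403, Σ(ln t)² = 10.0677, Σln v = 8.8892, Σln t·ln v = 13.1546.
Equations: 10.0677·k + 6.0403·ln C = 13.1546;  6.0403·k + 5·ln C = 8.8892.
Slope k = (n·Σln t·ln v − Σln t·Σln v)/(n·Σ(ln t)² − (Σln t)²) = (5·13.1546 − 6.0403·8.8892)/13.8539 = 0.87196; ln C = (Σln v − k·Σln t)/n = 0.72447.

k = 0.872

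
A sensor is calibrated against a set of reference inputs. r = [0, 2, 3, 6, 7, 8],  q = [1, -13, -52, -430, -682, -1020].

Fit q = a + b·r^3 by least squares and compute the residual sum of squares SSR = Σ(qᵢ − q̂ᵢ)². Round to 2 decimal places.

The normal system MᵀM·[a, b]ᵀ = Mᵀq is [[6, 1106]; [1106, 427242]]·[a, b]ᵀ = [-2196, -850554]ᵀ.
Eliminating b: 427242·(row 1) − 1106·(row 2) gives 1340216·a = 427242·(-2196) − 1106·(-850554) = 2489292, so a = 622323/335054.
Then b = ((-850554) − 1106·(622323/335054))/427242 = -668637/335054.
Residuals: -287269/335054, 371071/335054, 4034/167527, -269951/335054, 106670/167527, -35259/335054; SSR = 507251/167527.

SSR = 3.03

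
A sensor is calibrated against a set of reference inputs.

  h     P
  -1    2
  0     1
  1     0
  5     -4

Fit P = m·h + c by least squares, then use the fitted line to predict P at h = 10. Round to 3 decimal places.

P̂ = -9.000

AᵀA·[m, c]ᵀ = AᵀP reads: 27·m + 5·c = -22;  5·m + 4·c = -1.
Determinant 27·4 − 5² = 83.
m = ((-22)·4 − 5·(-1))/83 = -1; c = (27·(-1) − 5·(-22))/83 = 1.
At h = 10: P̂ = (-1)·(10) + (1)·(1) = -9.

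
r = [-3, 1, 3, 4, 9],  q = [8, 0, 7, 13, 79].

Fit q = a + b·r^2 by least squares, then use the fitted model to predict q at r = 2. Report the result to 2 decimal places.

q̂ = 2.33

The normal equations are: 5·a + 116·b = 107;  116·a + 6980·b = 6742.
det = 5·6980 − 116² = 21444.
a = (107·6980 − 116·6742)/21444 = -8803/5361; b = (5·6742 − 116·107)/21444 = 10649/10722.
At r = 2: q̂ = (-8803/5361)·(1) + (10649/10722)·(4) = 4165/1787.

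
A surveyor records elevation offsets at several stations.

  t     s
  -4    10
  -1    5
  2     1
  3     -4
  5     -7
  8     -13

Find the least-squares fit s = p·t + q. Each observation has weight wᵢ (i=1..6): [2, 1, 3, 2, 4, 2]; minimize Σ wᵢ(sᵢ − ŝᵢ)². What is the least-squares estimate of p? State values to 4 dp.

Forming MᵀWM = [[291, 39]; [39, 14]] and MᵀWs = [-451, -34]ᵀ gives MᵀWM·[p, q]ᵀ = MᵀWs.
det = 291·14 − 39² = 2553.
p = ((-451)·14 − 39·(-34))/2553 = -4988/2553; q = (291·(-34) − 39·(-451))/2553 = 2565/851.

p = -1.9538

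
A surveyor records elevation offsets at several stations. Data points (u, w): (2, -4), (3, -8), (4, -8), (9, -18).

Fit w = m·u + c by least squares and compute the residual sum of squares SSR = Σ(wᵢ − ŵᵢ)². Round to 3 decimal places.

The normal equations are: 110·m + 18·c = -226;  18·m + 4·c = -38.
(Σu·u = 110, Σu = 18, Σ1 = 4, Σu·w = -226, Σw = -38.)
Δ = 110·4 − 18² = 116.
m = ((-226)·4 − 18·(-38))/116 = -55/29; c = (110·(-38) − 18·(-226))/116 = -28/29.
Residuals: 22/29, -39/29, 16/29, 1/29; SSR = 78/29.

SSR = 2.690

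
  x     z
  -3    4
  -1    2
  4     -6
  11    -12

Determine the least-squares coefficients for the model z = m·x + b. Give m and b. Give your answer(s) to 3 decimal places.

m = -1.173, b = 0.227

Normal-equation sums: Σx·x = 147, Σx = 11, Σ1 = 4.
For Aᵀz: Σx·z = -170, Σz = -12.
Normal equations: [[147, 11]; [11, 4]]·[m, b]ᵀ = [-170, -12]ᵀ.
Eliminating b: 4·(row 1) − 11·(row 2) gives 467·m = 4·(-170) − 11·(-12) = -548, so m = -548/467.
Then b = ((-12) − 11·(-548/467))/4 = 106/467.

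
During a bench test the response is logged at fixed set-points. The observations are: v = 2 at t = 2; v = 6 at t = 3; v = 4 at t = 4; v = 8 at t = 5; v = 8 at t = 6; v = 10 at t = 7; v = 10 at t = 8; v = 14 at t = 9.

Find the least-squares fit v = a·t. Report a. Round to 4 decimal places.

From the data, Σt·t = 284.
And Σt·v = 402.
MᵀM·[a]ᵀ = Mᵀv becomes [[284]]·[a]ᵀ = [402]ᵀ.
a = 402/284 = 1.41549.

a = 1.4155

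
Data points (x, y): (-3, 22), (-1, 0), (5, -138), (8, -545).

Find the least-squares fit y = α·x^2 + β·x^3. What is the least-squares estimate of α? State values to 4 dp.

MᵀM·[α, β]ᵀ = Mᵀy reads: 4803·α + 35649·β = -38132;  35649·α + 278499·β = -296884.
Eliminating β: 278499·(row 1) − 35649·(row 2) gives 66779496·α = 278499·(-38132) − 35649·(-296884) = -36106152, so α = -1504423/2782479.
Then β = ((-296884) − 35649·(-1504423/2782479))/278499 = -2773591/2782479.

α = -0.5407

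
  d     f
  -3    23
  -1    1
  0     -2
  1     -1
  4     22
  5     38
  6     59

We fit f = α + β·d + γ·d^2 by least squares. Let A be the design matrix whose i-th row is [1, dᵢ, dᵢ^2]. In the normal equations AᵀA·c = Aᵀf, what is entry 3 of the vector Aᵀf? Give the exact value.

Entry 3 ↔ basis d^2, so (Aᵀf)_{3} = Σᵢ (d^2)·fᵢ = (9)·(23) + (1)·(1) + (0)·(-2) + (1)·(-1) + (16)·(22) + (25)·(38) + (36)·(59) = 3633.

3633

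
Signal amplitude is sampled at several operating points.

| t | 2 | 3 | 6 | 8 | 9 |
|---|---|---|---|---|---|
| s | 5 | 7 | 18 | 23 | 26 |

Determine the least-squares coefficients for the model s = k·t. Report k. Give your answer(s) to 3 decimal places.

Setting ∂/∂k … = 0 gives: 194·k = 557.
Hence k = 557 / 194 ≈ 2.87113.

k = 2.871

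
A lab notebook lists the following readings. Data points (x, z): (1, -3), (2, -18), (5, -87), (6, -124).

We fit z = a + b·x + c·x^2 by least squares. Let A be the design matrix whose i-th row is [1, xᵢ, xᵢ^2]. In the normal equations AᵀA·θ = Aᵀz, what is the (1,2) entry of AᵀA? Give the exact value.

Row 1 ↔ basis 1, column 2 ↔ basis x, so (AᵀA)_{1,2} = Σᵢ x = (1)·(1) + (1)·(2) + (1)·(5) + (1)·(6) = 14.

14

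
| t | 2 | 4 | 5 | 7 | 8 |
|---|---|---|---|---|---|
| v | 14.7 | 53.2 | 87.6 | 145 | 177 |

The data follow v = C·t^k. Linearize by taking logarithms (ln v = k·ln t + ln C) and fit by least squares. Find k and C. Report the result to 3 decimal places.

Taking logs, ln v = k·ln t + ln C, so regress ln v on ln t.
Σln t = 7.7142, Σ(ln t)² = 13.1032, Σln v = 21.2876, Σln t·ln v = 35.0187.
Equations: 13.1032·k + 7.7142·ln C = 35.0187;  7.7142·k + 5·ln C = 21.2876.
Slope k = (n·Σln t·ln v − Σln t·Σln v)/(n·Σ(ln t)² − (Σln t)²) = (5·35.0187 − 7.7142·21.2876)/6.0066 = 1.81073; ln C = (Σln v − k·Σln t)/n = 1.46383, so C = exp(1.46383) = 4.32249.

k = 1.811, C = 4.322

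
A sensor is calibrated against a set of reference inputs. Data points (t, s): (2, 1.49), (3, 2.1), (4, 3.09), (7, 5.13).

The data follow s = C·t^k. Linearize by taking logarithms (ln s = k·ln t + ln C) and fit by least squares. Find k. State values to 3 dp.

Taking logs, ln s = k·ln t + ln C, so regress ln s on ln t.
Σln t = 5.1240, Σ(ln t)² = 7.3958, Σln s = 3.9040, Σln t·ln s = 5.8373.
Equations: 7.3958·k + 5.1240·ln C = 5.8373;  5.1240·k + 4·ln C = 3.9040.
Δ = 7.3958·4 − (5.1240)² = 3.3281; k = (5.8373·4 − 5.1240·3.9040)/3.3281 = 1.00511, ln C = (7.3958·3.9040 − 5.1240·5.8373)/3.3281 = -0.31154.

k = 1.005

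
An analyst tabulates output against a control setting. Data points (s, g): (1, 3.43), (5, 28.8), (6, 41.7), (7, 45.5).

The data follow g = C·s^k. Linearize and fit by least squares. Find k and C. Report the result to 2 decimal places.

With ln gᵢ as the transformed response and ln sᵢ as the regressor:
Σln s = 5.3471, Σ(ln s)² = 9.5873, Σln g = 12.1411, Σln s·ln g = 19.5214.
Normal system: [[9.5873, 5.3471]; [5.3471, 4]]·[k, ln C]ᵀ = [19.5214, 12.1411]ᵀ.
Slope k = (n·Σln s·ln g − Σln s·Σln g)/(n·Σ(ln s)² − (Σln s)²) = (4·19.5214 − 5.3471·12.1411)/9.7575 = 1.34928; ln C = (Σln g − k·Σln s)/n = 1.23160, so C = exp(1.23160) = 3.42671.

k = 1.35, C = 3.43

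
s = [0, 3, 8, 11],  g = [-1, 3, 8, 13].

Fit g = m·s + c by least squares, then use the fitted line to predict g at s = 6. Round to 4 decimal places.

ĝ = 6.3630

Entries of AᵀA: Σs·s = 194, Σs = 22, Σ1 = 4.
Right-hand side: Σs·g = 216, Σg = 23.
Eliminating c: 4·(row 1) − 22·(row 2) gives 292·m = 4·216 − 22·23 = 358, so m = 179/146.
Then c = (23 − 22·(179/146))/4 = -145/146.
At s = 6: ĝ = (179/146)·(6) + (-145/146)·(1) = 929/146.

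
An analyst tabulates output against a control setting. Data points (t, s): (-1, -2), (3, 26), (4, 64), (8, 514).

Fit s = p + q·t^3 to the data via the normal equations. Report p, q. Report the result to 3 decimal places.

p = -0.852, q = 1.006

Entries of XᵀX: Σ1 = 4, Σt^3 = 602, Σt^3·t^3 = 266970.
And Σs = 602, Σt^3·s = 267968.
Δ = 4·266970 − 602² = 705476.
p = (602·266970 − 602·267968)/705476 = -150199/176369; q = (4·267968 − 602·602)/705476 = 177367/176369.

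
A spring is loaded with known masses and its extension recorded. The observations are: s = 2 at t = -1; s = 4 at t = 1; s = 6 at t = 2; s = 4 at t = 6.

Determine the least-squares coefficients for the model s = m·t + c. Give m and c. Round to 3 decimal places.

Entries of MᵀM: Σt·t = 42, Σt = 8, Σ1 = 4.
For Mᵀs: Σt·s = 38, Σs = 16.
MᵀM·[m, c]ᵀ = Mᵀs becomes [[42, 8]; [8, 4]]·[m, c]ᵀ = [38, 16]ᵀ.
det = 42·4 − 8² = 104.
m = (38·4 − 8·16)/104 = 3/13; c = (42·16 − 8·38)/104 = 46/13.

m = 0.231, c = 3.538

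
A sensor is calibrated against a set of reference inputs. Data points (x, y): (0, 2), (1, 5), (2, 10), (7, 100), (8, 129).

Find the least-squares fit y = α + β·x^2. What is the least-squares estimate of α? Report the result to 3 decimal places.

Sums needed: Σ1 = 5, Σx^2 = 118, Σx^2·x^2 = 6514.
And Σy = 246, Σx^2·y = 13201.
det = 5·6514 − 118² = 18646.
α = (246·6514 − 118·13201)/18646 = 22363/9323; β = (5·13201 − 118·246)/18646 = 36977/18646.

α = 2.399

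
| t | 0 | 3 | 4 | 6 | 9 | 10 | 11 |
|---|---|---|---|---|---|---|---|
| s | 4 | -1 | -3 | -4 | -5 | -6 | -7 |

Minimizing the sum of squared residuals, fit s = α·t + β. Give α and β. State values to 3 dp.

Entries of XᵀX: Σt·t = 363, Σt = 43, Σ1 = 7.
For Xᵀs: Σt·s = -221, Σs = -22.
Normal equations: [[363, 43]; [43, 7]]·[α, β]ᵀ = [-221, -22]ᵀ.
Δ = 363·7 − 43² = 692.
α = ((-221)·7 − 43·(-22))/692 = -601/692; β = (363·(-22) − 43·(-221))/692 = 1517/692.

α = -0.868, β = 2.192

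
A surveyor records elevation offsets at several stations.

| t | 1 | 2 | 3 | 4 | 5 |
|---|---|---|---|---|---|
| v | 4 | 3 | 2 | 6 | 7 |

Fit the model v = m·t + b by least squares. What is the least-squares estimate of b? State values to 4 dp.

Normal-equation sums: Σt·t = 55, Σt = 15, Σ1 = 5.
And Σt·v = 75, Σv = 22.
So MᵀM·[m, b]ᵀ = Mᵀv: [[55, 15]; [15, 5]]·[m, b]ᵀ = [75, 22]ᵀ.
Δ = 55·5 − 15² = 50.
m = (75·5 − 15·22)/50 = 9/10; b = (55·22 − 15·75)/50 = 17/10.

b = 1.7000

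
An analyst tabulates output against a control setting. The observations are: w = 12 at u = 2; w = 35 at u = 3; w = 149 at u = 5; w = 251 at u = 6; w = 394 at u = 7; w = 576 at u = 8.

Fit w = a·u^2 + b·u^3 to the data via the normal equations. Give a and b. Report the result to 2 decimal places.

The normal system MᵀM·[a, b]ᵀ = Mᵀw is [[8515, 60751]; [60751, 442867]]·[a, b]ᵀ = [69294, 503936]ᵀ.
det = 8515·442867 − 60751² = 80328504.
a = (69294·442867 − 60751·503936)/80328504 = 36704981/40164252; b = (8515·503936 − 60751·69294)/80328504 = 40667623/40164252.

a = 0.91, b = 1.01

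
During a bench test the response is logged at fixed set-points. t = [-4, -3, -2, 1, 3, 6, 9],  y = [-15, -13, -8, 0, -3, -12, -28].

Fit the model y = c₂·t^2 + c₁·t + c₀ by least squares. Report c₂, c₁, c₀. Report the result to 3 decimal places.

Entries of AᵀA: Σt^2·t^2 = 8292, Σt^2·t = 874, Σt^2 = 156, Σt·t = 156, Σt = 10, Σ1 = 7.
And Σt^2·y = -3116, Σt·y = -218, Σy = -79.
Row-reducing yields c₂ = -216336/452249, c₁ = 12424/8533, c₀ = -174775/64607.

c₂ = -0.478, c₁ = 1.456, c₀ = -2.705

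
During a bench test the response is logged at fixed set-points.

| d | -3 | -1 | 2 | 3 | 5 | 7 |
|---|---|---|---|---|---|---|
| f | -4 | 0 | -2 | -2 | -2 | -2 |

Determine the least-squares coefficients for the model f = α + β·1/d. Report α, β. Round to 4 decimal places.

Entries of AᵀA: Σ1 = 6, Σ1/d = -11/70, Σ1/d·1/d = 67589/44100.
Moment sums: Σf = -12, Σ1/d·f = -107/105.
So AᵀA·[α, β]ᵀ = Aᵀf: [[6, -11/70]; [-11/70, 67589/44100]]·[α, β]ᵀ = [-12, -107/105]ᵀ.
det = 6·(67589/44100) − (-11/70)² = 26963/2940.
α = ((-12)·(67589/44100) − (-11/70)·(-107/105))/(26963/2940) = -54542/26963; β = (6·(-107/105) − (-11/70)·(-12))/(26963/2940) = -23520/26963.

α = -2.0228, β = -0.8723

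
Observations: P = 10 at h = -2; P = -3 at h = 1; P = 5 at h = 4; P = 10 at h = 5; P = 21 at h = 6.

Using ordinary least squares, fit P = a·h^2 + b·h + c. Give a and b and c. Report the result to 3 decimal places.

a = 1.130, b = -3.216, c = -0.923

Entries of AᵀA: Σh^2·h^2 = 2194, Σh^2·h = 398, Σh^2 = 82, Σh·h = 82, Σh = 14, Σ1 = 5.
Right-hand side: Σh^2·P = 1123, Σh·P = 173, ΣP = 43.
AᵀA·[a, b, c]ᵀ = AᵀP becomes [[2194, 398, 82]; [398, 82, 14]; [82, 14, 5]]·[a, b, c]ᵀ = [1123, 173, 43]ᵀ.
Row-reducing yields a = 235/208, b = -669/208, c = -12/13.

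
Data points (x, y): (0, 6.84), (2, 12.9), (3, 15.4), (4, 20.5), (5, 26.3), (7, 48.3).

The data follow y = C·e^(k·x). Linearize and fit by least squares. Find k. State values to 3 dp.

k = 0.273

Taking logs, ln y = k·x + ln C, so regress ln y on x.
Σx = 21.0000, Σ(x)² = 103.0000, Σln y = 17.3818, Σx·ln y = 68.8891.
Normal system: [[103.0000, 21.0000]; [21.0000, 6]]·[k, ln C]ᵀ = [68.8891, 17.3818]ᵀ.
Solving (det = 177.0000): k = 0.27298, ln C = 1.94155.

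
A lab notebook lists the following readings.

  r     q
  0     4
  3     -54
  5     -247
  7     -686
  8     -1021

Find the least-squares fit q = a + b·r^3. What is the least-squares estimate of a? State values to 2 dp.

a = 2.11

Compute the Gram sums: Σ1 = 5, Σr^3 = 1007, Σr^3·r^3 = 396147.
Right-hand side: Σq = -2004, Σr^3·q = -790383.
Δ = 5·396147 − 1007² = 966686.
a = ((-2004)·396147 − 1007·(-790383))/966686 = 2037093/966686; b = (5·(-790383) − 1007·(-2004))/966686 = -1933887/966686.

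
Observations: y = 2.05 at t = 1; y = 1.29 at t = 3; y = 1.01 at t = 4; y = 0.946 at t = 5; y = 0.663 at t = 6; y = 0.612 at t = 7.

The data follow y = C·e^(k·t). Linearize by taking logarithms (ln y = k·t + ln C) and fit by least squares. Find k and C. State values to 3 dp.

Let Y = ln y. Fitting Y = k·t + ln C by least squares:
Sums: Σt = 26.0000, Σ(t)² = 136.0000, Σln y = 0.0249, Σt·ln y = -4.6590.
Normal system: [[136.0000, 26.0000]; [26.0000, 6]]·[k, ln C]ᵀ = [-4.6590, 0.0249]ᵀ.
Solving (det = 140.0000): k = -0.20430, ln C = 0.88945, so C = exp(0.88945) = 2.43380.

k = -0.204, C = 2.434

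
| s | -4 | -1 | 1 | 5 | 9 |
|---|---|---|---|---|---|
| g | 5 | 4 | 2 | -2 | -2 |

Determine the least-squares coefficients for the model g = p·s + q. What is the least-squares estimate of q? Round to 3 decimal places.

With design matrix X, XᵀX = [[124, 10]; [10, 5]] and Xᵀg = [-50, 7]ᵀ.
Δ = 124·5 − 10² = 520.
p = ((-50)·5 − 10·7)/520 = -8/13; q = (124·7 − 10·(-50))/520 = 171/65.

q = 2.631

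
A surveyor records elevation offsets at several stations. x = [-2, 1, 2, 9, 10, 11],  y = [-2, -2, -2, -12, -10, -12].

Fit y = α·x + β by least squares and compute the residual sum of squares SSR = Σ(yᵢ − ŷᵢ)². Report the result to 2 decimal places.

The normal equations are: 311·α + 31·β = -342;  31·α + 6·β = -40.
(Σx·x = 311, Σx = 31, Σ1 = 6, Σx·y = -342, Σy = -40.)
Δ = 311·6 − 31² = 905.
α = ((-342)·6 − 31·(-40))/905 = -812/905; β = (311·(-40) − 31·(-342))/905 = -1838/905.
Residuals: -1596/905, 168/181, 1652/905, -1714/905, 908/905, -18/181; SSR = 10776/905.

SSR = 11.91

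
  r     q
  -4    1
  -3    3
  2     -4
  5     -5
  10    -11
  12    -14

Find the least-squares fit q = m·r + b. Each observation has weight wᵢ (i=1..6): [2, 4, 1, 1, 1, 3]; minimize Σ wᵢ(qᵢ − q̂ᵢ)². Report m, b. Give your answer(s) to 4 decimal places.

Entries of AᵀWA: Σwᵢ·r·r = 629, Σwᵢ·r = 33, Σwᵢ·1 = 12.
And Σwᵢ·r·q = -691, Σwᵢ·q = -48.
Eliminating b: 12·(row 1) − 33·(row 2) gives 6459·m = 12·(-691) − 33·(-48) = -6708, so m = -2236/2153.
Then b = ((-48) − 33·(-2236/2153))/12 = -2463/2153.

m = -1.0386, b = -1.1440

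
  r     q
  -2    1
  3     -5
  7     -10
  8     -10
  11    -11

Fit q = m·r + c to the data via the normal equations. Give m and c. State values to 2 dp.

Compute the Gram sums: Σr·r = 247, Σr = 27, Σ1 = 5.
And Σr·q = -288, Σq = -35.
Eliminating c: 5·(row 1) − 27·(row 2) gives 506·m = 5·(-288) − 27·(-35) = -495, so m = -45/46.
Then c = ((-35) − 27·(-45/46))/5 = -79/46.

m = -0.98, c = -1.72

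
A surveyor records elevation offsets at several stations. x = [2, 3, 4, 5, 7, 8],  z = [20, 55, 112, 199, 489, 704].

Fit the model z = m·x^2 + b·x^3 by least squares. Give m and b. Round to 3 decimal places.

Setting ∂/∂m … = 0 gives: 7475·m + 53999·b = 76359;  53999·m + 400307·b = 561863.
(Σx^2·x^2 = 7475, Σx^2·x^3 = 53999, Σx^3·x^3 = 400307, Σx^2·z = 76359, Σx^3·z = 561863.)
Determinant 7475·400307 − 53999² = 76402824.
m = (76359·400307 − 53999·561863)/76402824 = 56750519/19100706; b = (7475·561863 − 53999·76359)/76402824 = 19154071/19100706.

m = 2.971, b = 1.003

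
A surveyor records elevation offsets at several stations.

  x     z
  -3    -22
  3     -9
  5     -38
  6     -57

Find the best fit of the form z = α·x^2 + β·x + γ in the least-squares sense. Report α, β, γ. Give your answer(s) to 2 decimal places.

α = -2.02, β = 2.11, γ = 2.51

With design matrix A, AᵀA = [[2083, 341, 79]; [341, 79, 11]; [79, 11, 4]] and Aᵀz = [-3281, -493, -126]ᵀ.
Inverting the 3×3 Gram matrix, [α, β, γ]ᵀ = [-1367/678, 7163/3390, 1418/565]ᵀ.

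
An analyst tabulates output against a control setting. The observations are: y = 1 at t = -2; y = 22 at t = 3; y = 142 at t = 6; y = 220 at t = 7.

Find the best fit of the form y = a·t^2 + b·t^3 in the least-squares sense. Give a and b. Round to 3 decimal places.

Forming XᵀX = [[3794, 24794]; [24794, 165098]] and Xᵀy = [16094, 106718]ᵀ gives XᵀX·[a, b]ᵀ = Xᵀy.
Eliminating b: 165098·(row 1) − 24794·(row 2) gives 11639376·a = 165098·16094 − 24794·106718 = 11121120, so a = 77230/80829.
Then b = (106718 − 24794·(77230/80829))/165098 = 5807/11547.

a = 0.955, b = 0.503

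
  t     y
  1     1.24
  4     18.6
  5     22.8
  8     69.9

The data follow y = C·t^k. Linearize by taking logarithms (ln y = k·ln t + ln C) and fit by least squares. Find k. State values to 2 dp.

k = 1.91

Linearized form: ln y = k·ln t + ln C. From the 4 transformed points,
Σln t = 5.0752, Σ(ln t)² = 8.8362, Σln y = 10.5121, Σln t·ln y = 17.9162.
Equations: 8.8362·k + 5.0752·ln C = 17.9162;  5.0752·k + 4·ln C = 10.5121.
Δ = 8.8362·4 − (5.0752)² = 9.5873; k = (17.9162·4 − 5.0752·10.5121)/9.5873 = 1.91024, ln C = (8.8362·10.5121 − 5.0752·17.9162)/9.5873 = 0.20432.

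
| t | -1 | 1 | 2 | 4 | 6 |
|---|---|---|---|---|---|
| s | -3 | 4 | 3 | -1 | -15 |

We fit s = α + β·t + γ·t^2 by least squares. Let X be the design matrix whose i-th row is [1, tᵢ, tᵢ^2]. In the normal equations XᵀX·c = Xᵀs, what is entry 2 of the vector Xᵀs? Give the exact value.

Entry 2 ↔ basis t, so (Xᵀs)_{2} = Σᵢ (t)·sᵢ = (-1)·(-3) + (1)·(4) + (2)·(3) + (4)·(-1) + (6)·(-15) = -81.

-81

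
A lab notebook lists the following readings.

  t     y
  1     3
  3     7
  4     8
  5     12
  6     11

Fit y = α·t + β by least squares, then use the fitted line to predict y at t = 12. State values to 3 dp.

ŷ = 22.716

From the data, Σt·t = 87, Σt = 19, Σ1 = 5.
Right-hand side: Σt·y = 182, Σy = 41.
AᵀA·[α, β]ᵀ = Aᵀy becomes [[87, 19]; [19, 5]]·[α, β]ᵀ = [182, 41]ᵀ.
det = 87·5 − 19² = 74.
α = (182·5 − 19·41)/74 = 131/74; β = (87·41 − 19·182)/74 = 109/74.
At t = 12: ŷ = (131/74)·(12) + (109/74)·(1) = 1681/74.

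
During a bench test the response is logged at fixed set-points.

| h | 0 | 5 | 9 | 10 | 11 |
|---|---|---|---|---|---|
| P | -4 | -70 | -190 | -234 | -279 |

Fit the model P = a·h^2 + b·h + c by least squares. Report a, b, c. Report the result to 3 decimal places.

Entries of XᵀX: Σh^2·h^2 = 31827, Σh^2·h = 3185, Σh^2 = 327, Σh·h = 327, Σh = 35, Σ1 = 5.
Right-hand side: Σh^2·P = -74299, Σh·P = -7469, ΣP = -777.
XᵀX·[a, b, c]ᵀ = XᵀP becomes [[31827, 3185, 327]; [3185, 327, 35]; [327, 35, 5]]·[a, b, c]ᵀ = [-74299, -7469, -777]ᵀ.
Row-reducing yields a = -133428/66703, b = -27623/9529, c = -285928/66703.

a = -2.000, b = -2.899, c = -4.287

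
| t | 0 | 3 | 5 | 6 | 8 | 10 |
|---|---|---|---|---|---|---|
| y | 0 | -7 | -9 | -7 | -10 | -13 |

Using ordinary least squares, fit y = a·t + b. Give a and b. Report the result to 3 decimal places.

From the data, Σt·t = 234, Σt = 32, Σ1 = 6.
And Σt·y = -318, Σy = -46.
Eliminating b: 6·(row 1) − 32·(row 2) gives 380·a = 6·(-318) − 32·(-46) = -436, so a = -109/95.
Then b = ((-46) − 32·(-109/95))/6 = -147/95.

a = -1.147, b = -1.547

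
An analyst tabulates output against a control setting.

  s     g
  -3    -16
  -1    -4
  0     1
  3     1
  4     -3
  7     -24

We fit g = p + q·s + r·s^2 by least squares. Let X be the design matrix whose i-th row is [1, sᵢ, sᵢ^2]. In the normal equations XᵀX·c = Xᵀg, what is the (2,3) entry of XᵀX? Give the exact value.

Row 2 ↔ basis s, column 3 ↔ basis s^2, so (XᵀX)_{2,3} = Σᵢ (s)·(s^2) = (-3)·(9) + (-1)·(1) + (0)·(0) + (3)·(9) + (4)·(16) + (7)·(49) = 406.

406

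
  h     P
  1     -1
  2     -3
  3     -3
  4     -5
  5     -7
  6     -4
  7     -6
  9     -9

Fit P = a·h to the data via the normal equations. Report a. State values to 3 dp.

Forming AᵀA = [[221]] and AᵀP = [-218]ᵀ gives AᵀA·[a]ᵀ = AᵀP.
a = (-218)/221 = -0.986425.

a = -0.986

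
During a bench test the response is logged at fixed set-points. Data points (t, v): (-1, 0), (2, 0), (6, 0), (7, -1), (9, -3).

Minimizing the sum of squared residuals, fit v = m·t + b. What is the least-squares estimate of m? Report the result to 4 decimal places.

Entries of AᵀA: Σt·t = 171, Σt = 23, Σ1 = 5.
Moment sums: Σt·v = -34, Σv = -4.
AᵀA·[m, b]ᵀ = Aᵀv becomes [[171, 23]; [23, 5]]·[m, b]ᵀ = [-34, -4]ᵀ.
Eliminating b: 5·(row 1) − 23·(row 2) gives 326·m = 5·(-34) − 23·(-4) = -78, so m = -39/163.
Then b = ((-4) − 23·(-39/163))/5 = 49/163.

m = -0.2393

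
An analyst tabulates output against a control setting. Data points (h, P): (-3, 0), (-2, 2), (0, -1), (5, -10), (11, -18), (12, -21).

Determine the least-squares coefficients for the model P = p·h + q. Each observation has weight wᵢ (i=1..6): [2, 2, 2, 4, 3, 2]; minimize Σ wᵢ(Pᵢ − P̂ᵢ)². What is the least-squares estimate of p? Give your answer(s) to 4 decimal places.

The normal equations are: 777·p + 67·q = -1306;  67·p + 15·q = -134.
Determinant 777·15 − 67² = 7166.
p = ((-1306)·15 − 67·(-134))/7166 = -5306/3583; q = (777·(-134) − 67·(-1306))/7166 = -8308/3583.

p = -1.4809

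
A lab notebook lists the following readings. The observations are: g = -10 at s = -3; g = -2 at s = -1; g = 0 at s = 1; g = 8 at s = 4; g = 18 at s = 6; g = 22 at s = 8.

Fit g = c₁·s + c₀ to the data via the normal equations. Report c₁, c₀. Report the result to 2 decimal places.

c₁ = 2.88, c₀ = -1.21

From the data, Σs·s = 127, Σs = 15, Σ1 = 6.
For Mᵀg: Σs·g = 348, Σg = 36.
So MᵀM·[c₁, c₀]ᵀ = Mᵀg: [[127, 15]; [15, 6]]·[c₁, c₀]ᵀ = [348, 36]ᵀ.
Δ = 127·6 − 15² = 537.
c₁ = (348·6 − 15·36)/537 = 516/179; c₀ = (127·36 − 15·348)/537 = -216/179.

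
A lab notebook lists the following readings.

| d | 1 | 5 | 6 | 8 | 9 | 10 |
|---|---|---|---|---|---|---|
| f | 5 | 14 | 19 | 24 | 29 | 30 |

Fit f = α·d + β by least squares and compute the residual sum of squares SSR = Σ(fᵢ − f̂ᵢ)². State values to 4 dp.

SSR = 6.8660

Normal-equation sums: Σd·d = 307, Σd = 39, Σ1 = 6.
Right-hand side: Σd·f = 942, Σf = 121.
MᵀM·[α, β]ᵀ = Mᵀf becomes [[307, 39]; [39, 6]]·[α, β]ᵀ = [942, 121]ᵀ.
Eliminating β: 6·(row 1) − 39·(row 2) gives 321·α = 6·942 − 39·121 = 933, so α = 311/107.
Then β = (121 − 39·(311/107))/6 = 409/321.
Residuals: 263/321, -580/321, 92/321, -169/321, 503/321, -109/321; SSR = 2204/321.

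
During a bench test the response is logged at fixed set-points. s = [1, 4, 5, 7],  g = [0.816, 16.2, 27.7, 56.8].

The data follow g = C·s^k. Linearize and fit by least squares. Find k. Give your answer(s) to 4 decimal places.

k = 2.1807

Let Y = ln g. Fitting Y = k·ln s + ln C by least squares:
Σln s = 4.9416, Σ(ln s)² = 8.2987, Σln g = 9.9426, Σln s·ln g = 17.0671.
Equations: 8.2987·k + 4.9416·ln C = 17.0671;  4.9416·k + 4·ln C = 9.9426.
Δ = 8.2987·4 − (4.9416)² = 8.7748; k = (17.0671·4 − 4.9416·9.9426)/8.7748 = 2.18070, ln C = (8.2987·9.9426 − 4.9416·17.0671)/8.7748 = -0.20840.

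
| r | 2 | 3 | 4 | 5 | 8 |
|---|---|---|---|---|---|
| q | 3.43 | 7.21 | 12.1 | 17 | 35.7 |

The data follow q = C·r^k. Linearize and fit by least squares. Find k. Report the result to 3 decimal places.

k = 1.688

With ln qᵢ as the transformed response and ln rᵢ as the regressor:
Σln r = 6.8669, Σ(ln r)² = 10.5236, Σln q = 12.1096, Σln r·ln q = 18.4751.
Equations: 10.5236·k + 6.8669·ln C = 18.4751;  6.8669·k + 5·ln C = 12.1096.
Δ = 10.5236·5 − (6.8669)² = 5.4631; k = (18.4751·5 − 6.8669·12.1096)/5.4631 = 1.68765, ln C = (10.5236·12.1096 − 6.8669·18.4751)/5.4631 = 0.10412.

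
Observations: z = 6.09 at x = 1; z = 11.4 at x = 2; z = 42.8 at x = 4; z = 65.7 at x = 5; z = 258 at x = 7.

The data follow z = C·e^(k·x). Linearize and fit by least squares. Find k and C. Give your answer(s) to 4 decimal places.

Linearized form: ln z = k·x + ln C. From the 5 transformed points,
AᵀA = [[95.0000, 19.0000]; [19.0000, 5]], rhs = [81.4962, 17.7349]ᵀ  (here Σx = 19.0000, Σ(x)² = 95.0000, Σln z = 17.7349, Σx·ln z = 81.4962).
Solving (det = 114.0000): k = 0.61859, ln C = 1.19634, so C = exp(1.19634) = 3.30799.

k = 0.6186, C = 3.3080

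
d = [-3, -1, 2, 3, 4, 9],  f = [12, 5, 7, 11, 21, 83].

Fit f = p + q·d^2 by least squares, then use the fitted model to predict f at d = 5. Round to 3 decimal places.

f̂ = 28.083

Forming MᵀM = [[6, 120]; [120, 6996]] and Mᵀf = [139, 7299]ᵀ gives MᵀM·[p, q]ᵀ = Mᵀf.
Determinant 6·6996 − 120² = 27576.
p = (139·6996 − 120·7299)/27576 = 8047/2298; q = (6·7299 − 120·139)/27576 = 4519/4596.
At d = 5: f̂ = (8047/2298)·(1) + (4519/4596)·(25) = 43023/1532.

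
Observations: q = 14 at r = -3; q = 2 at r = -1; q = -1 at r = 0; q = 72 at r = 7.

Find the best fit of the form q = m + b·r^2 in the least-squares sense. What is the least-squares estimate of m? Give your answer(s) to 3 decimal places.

m = 0.049

Sums needed: Σ1 = 4, Σr^2 = 59, Σr^2·r^2 = 2483.
Moment sums: Σq = 87, Σr^2·q = 3656.
Δ = 4·2483 − 59² = 6451.
m = (87·2483 − 59·3656)/6451 = 317/6451; b = (4·3656 − 59·87)/6451 = 9491/6451.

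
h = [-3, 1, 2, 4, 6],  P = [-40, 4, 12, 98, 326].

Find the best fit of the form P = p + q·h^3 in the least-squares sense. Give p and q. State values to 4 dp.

p = 1.1475, q = 1.5048

From the data, Σ1 = 5, Σh^3 = 262, Σh^3·h^3 = 51546.
Moment sums: ΣP = 400, Σh^3·P = 77868.
Determinant 5·51546 − 262² = 189086.
p = (400·51546 − 262·77868)/189086 = 108492/94543; q = (5·77868 − 262·400)/189086 = 142270/94543.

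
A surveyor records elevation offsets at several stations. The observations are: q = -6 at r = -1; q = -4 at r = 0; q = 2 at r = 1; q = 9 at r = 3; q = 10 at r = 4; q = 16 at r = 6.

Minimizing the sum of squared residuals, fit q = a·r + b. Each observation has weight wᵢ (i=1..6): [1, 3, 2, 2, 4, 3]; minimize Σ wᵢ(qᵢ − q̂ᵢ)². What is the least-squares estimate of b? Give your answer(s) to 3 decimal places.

Entries of MᵀWM: Σwᵢ·r·r = 193, Σwᵢ·r = 41, Σwᵢ·1 = 15.
Moment sums: Σwᵢ·r·q = 512, Σwᵢ·q = 92.
det = 193·15 − 41² = 1214.
a = (512·15 − 41·92)/1214 = 1954/607; b = (193·92 − 41·512)/1214 = -1618/607.

b = -2.666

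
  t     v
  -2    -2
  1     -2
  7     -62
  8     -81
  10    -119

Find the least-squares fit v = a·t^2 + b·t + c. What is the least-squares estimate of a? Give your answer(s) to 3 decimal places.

Setting ∂/∂a … = 0 gives: 16514·a + 1848·b + 218·c = -20132;  1848·a + 218·b + 24·c = -2270;  218·a + 24·b + 5·c = -266.
Row-reducing yields a = -11276/10831, b = -16717/10831, c = -4334/10831.

a = -1.041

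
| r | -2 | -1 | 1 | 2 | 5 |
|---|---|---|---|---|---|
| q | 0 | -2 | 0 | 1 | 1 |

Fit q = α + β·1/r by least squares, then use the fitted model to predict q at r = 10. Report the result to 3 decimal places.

q̂ = 0.064

Entries of MᵀM: Σ1 = 5, Σ1/r = 1/5, Σ1/r·1/r = 127/50.
And Σq = 0, Σ1/r·q = 27/10.
Normal equations: [[5, 1/5]; [1/5, 127/50]]·[α, β]ᵀ = [0, 27/10]ᵀ.
Δ = 5·(127/50) − (1/5)² = 633/50.
α = (0·(127/50) − (1/5)·(27/10))/(633/50) = -9/211; β = (5·(27/10) − (1/5)·0)/(633/50) = 225/211.
At r = 10: q̂ = (-9/211)·(1) + (225/211)·(1/10) = 27/422.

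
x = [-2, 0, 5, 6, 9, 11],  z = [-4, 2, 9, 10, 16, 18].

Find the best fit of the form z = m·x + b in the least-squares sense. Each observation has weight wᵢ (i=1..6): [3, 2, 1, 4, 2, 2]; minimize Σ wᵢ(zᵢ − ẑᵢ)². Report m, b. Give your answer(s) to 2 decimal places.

Entries of MᵀWM: Σwᵢ·x·x = 585, Σwᵢ·x = 63, Σwᵢ·1 = 14.
For MᵀWz: Σwᵢ·x·z = 993, Σwᵢ·z = 109.
MᵀWM·[m, b]ᵀ = MᵀWz becomes [[585, 63]; [63, 14]]·[m, b]ᵀ = [993, 109]ᵀ.
Determinant 585·14 − 63² = 4221.
m = (993·14 − 63·109)/4221 = 5/3; b = (585·109 − 63·993)/4221 = 2/7.

m = 1.67, b = 0.29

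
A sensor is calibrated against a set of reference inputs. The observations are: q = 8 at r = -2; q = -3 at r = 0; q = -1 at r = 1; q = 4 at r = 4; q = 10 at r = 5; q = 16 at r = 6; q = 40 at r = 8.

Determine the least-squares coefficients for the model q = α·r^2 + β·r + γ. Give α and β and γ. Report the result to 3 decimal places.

Entries of XᵀX: Σr^2·r^2 = 6290, Σr^2·r = 910, Σr^2 = 146, Σr·r = 146, Σr = 22, Σ1 = 7.
And Σr^2·q = 3481, Σr·q = 465, Σq = 74.
Normal equations: [[6290, 910, 146]; [910, 146, 22]; [146, 22, 7]]·[α, β, γ]ᵀ = [3481, 465, 74]ᵀ.
Inverting the 3×3 Gram matrix, [α, β, γ]ᵀ = [77101/80256, -209867/80256, -4171/3344]ᵀ.

α = 0.961, β = -2.615, γ = -1.247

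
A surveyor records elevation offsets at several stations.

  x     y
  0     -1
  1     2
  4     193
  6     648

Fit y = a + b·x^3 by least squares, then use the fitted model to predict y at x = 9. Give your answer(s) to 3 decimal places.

ŷ = 2189.580

The normal equations are: 4·a + 281·b = 842;  281·a + 50753·b = 152322.
Determinant 4·50753 − 281² = 124051.
a = (842·50753 − 281·152322)/124051 = -68456/124051; b = (4·152322 − 281·842)/124051 = 372686/124051.
At x = 9: ŷ = (-68456/124051)·(1) + (372686/124051)·(729) = 271619638/124051.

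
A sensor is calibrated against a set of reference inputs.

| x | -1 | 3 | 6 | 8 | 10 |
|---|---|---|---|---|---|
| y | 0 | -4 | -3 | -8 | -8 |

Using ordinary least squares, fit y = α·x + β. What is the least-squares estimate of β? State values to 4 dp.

β = -0.8182

MᵀM·[α, β]ᵀ = Mᵀy reads: 210·α + 26·β = -174;  26·α + 5·β = -23.
(Σx·x = 210, Σx = 26, Σ1 = 5, Σx·y = -174, Σy = -23.)
Eliminating β: 5·(row 1) − 26·(row 2) gives 374·α = 5·(-174) − 26·(-23) = -272, so α = -8/11.
Then β = ((-23) − 26·(-8/11))/5 = -9/11.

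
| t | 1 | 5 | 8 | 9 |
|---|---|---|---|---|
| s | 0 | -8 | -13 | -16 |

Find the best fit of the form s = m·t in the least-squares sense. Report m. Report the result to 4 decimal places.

XᵀX·[m]ᵀ = Xᵀs reads: 171·m = -288.
Hence m = -288 / 171 ≈ -1.68421.

m = -1.6842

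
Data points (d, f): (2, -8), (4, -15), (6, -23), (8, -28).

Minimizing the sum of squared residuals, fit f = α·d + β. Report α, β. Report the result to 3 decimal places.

α = -3.400, β = -1.500

With design matrix A, AᵀA = [[120, 20]; [20, 4]] and Aᵀf = [-438, -74]ᵀ.
det = 120·4 − 20² = 80.
α = ((-438)·4 − 20·(-74))/80 = -17/5; β = (120·(-74) − 20·(-438))/80 = -3/2.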